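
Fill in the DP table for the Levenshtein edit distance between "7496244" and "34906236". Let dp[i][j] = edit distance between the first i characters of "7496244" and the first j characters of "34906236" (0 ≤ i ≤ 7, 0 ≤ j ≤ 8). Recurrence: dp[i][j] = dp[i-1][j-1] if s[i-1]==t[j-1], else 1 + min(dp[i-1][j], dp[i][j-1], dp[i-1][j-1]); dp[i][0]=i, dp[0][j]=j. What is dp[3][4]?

2

   ''  3  4  9  0  6  2  3  6
''  0  1  2  3  4  5  6  7  8
 7  1  1  2  3  4  5  6  7  8
 4  2  2  1  2  3  4  5  6  7
 9  3  3  2  1  2  3  4  5  6
 6  4  4  3  2  2  2  3  4  5
 2  5  5  4  3  3  3  2  3  4
 4  6  6  5  4  4  4  3  3  4
 4  7  7  6  5  5  5  4  4  4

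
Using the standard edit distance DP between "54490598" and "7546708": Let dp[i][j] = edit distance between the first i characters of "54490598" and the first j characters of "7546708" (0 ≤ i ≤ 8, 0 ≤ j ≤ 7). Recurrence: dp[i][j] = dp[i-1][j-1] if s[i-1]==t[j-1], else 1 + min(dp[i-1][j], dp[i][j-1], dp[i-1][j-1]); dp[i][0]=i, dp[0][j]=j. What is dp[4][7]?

5

   ''  7  5  4  6  7  0  8
''  0  1  2  3  4  5  6  7
 5  1  1  1  2  3  4  5  6
 4  2  2  2  1  2  3  4  5
 4  3  3  3  2  2  3  4  5
 9  4  4  4  3  3  3  4  5
 0  5  5  5  4  4  4  3  4
 5  6  6  5  5  5  5  4  4
 9  7  7  6  6  6  6  5  5
 8  8  8  7  7  7  7  6  5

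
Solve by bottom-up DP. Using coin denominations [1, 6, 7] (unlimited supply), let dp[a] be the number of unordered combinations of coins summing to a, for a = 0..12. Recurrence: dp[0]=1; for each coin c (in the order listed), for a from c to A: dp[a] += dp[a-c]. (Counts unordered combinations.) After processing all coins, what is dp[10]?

3

after  coin     0     1     2     3     4     5     6     7     8     9    10    11    12
          1     1     1     1     1     1     1     1     1     1     1     1     1     1
          6     1     1     1     1     1     1     2     2     2     2     2     2     3
          7     1     1     1     1     1     1     2     3     3     3     3     3     4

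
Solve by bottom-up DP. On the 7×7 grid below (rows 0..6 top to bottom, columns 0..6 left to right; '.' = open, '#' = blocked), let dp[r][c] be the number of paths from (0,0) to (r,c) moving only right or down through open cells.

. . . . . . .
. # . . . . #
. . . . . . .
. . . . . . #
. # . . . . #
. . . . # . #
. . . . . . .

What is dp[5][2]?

r\c   0   1   2   3   4   5   6
  0   1   1   1   1   1   1   1
  1   1   0   1   2   3   4   0
  2   1   1   2   4   7  11  11
  3   1   2   4   8  15  26   0
  4   1   0   4  12  27  53   0
  5   1   1   5  17   0  53   0
  6   1   2   7  24  24  77  77

5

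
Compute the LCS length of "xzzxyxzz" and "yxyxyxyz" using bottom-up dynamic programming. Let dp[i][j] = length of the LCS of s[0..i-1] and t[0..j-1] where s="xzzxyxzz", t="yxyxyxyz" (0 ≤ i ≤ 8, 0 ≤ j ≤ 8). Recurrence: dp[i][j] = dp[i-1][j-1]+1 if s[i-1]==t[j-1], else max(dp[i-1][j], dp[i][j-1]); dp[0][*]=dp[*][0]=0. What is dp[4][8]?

2

   ''  y  x  y  x  y  x  y  z
''  0  0  0  0  0  0  0  0  0
 x  0  0  1  1  1  1  1  1  1
 z  0  0  1  1  1  1  1  1  2
 z  0  0  1  1  1  1  1  1  2
 x  0  0  1  1  2  2  2  2  2
 y  0  1  1  2  2  3  3  3  3
 x  0  1  2  2  3  3  4  4  4
 z  0  1  2  2  3  3  4  4  5
 z  0  1  2  2  3  3  4  4  5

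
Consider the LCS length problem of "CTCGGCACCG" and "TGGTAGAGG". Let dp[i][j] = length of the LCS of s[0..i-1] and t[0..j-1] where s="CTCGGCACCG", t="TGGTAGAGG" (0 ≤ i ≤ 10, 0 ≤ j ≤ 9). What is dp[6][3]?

   ''  T  G  G  T  A  G  A  G  G
''  0  0  0  0  0  0  0  0  0  0
 C  0  0  0  0  0  0  0  0  0  0
 T  0  1  1  1  1  1  1  1  1  1
 C  0  1  1  1  1  1  1  1  1  1
 G  0  1  2  2  2  2  2  2  2  2
 G  0  1  2  3  3  3  3  3  3  3
 C  0  1  2  3  3  3  3  3  3  3
 A  0  1  2  3  3  4  4  4  4  4
 C  0  1  2  3  3  4  4  4  4  4
 C  0  1  2  3  3  4  4  4  4  4
 G  0  1  2  3  3  4  5  5  5  5

3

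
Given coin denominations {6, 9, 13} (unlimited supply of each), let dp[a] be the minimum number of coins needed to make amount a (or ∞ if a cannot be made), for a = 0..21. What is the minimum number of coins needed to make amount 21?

 a  0  1  2  3  4  5  6  7  8  9 10 11 12 13 14 15 16 17 18 19 20 21
dp  0  -  -  -  -  -  1  -  -  1  -  -  2  1  -  2  -  -  2  2  -  3
(- denotes ∞ / unreachable)

3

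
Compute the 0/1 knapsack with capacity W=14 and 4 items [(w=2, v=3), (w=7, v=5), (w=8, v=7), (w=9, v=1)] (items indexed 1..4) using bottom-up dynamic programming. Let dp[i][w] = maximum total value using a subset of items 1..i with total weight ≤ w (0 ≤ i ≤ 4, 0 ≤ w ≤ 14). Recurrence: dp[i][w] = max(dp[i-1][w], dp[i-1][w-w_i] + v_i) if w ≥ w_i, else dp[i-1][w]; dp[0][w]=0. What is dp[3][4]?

i\w   0   1   2   3   4   5   6   7   8   9  10  11  12  13  14
  0   0   0   0   0   0   0   0   0   0   0   0   0   0   0   0
  1   0   0   3   3   3   3   3   3   3   3   3   3   3   3   3
  2   0   0   3   3   3   3   3   5   5   8   8   8   8   8   8
  3   0   0   3   3   3   3   3   5   7   8  10  10  10  10  10
  4   0   0   3   3   3   3   3   5   7   8  10  10  10  10  10

3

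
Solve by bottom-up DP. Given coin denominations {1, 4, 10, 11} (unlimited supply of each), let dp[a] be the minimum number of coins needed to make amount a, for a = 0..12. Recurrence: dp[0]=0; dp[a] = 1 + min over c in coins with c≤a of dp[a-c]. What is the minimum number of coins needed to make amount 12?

2

 a  0  1  2  3  4  5  6  7  8  9 10 11 12
dp  0  1  2  3  1  2  3  4  2  3  1  1  2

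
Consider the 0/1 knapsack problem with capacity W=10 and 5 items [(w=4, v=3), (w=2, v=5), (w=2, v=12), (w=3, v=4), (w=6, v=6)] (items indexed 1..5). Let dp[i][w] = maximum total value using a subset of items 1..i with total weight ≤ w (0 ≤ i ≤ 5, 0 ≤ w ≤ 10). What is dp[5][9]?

21

i\w   0   1   2   3   4   5   6   7   8   9  10
  0   0   0   0   0   0   0   0   0   0   0   0
  1   0   0   0   0   3   3   3   3   3   3   3
  2   0   0   5   5   5   5   8   8   8   8   8
  3   0   0  12  12  17  17  17  17  20  20  20
  4   0   0  12  12  17  17  17  21  21  21  21
  5   0   0  12  12  17  17  17  21  21  21  23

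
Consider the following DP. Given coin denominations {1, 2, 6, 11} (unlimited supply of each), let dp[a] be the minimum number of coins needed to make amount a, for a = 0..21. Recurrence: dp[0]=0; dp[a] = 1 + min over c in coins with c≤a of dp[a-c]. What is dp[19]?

3

 a  0  1  2  3  4  5  6  7  8  9 10 11 12 13 14 15 16 17 18 19 20 21
dp  0  1  1  2  2  3  1  2  2  3  3  1  2  2  3  3  4  2  3  3  4  4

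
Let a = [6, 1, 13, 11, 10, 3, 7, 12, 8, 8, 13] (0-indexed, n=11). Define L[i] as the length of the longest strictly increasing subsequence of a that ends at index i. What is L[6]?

3

   i    0    1    2    3    4    5    6    7    8    9   10
a[i]    6    1   13   11   10    3    7   12    8    8   13
L[i]    1    1    2    2    2    2    3    4    4    4    5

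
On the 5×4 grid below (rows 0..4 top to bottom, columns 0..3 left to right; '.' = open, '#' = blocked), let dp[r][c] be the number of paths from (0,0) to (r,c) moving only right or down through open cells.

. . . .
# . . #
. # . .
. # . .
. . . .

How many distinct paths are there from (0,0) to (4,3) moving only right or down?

r\c   0   1   2   3
  0   1   1   1   1
  1   0   1   2   0
  2   0   0   2   2
  3   0   0   2   4
  4   0   0   2   6

6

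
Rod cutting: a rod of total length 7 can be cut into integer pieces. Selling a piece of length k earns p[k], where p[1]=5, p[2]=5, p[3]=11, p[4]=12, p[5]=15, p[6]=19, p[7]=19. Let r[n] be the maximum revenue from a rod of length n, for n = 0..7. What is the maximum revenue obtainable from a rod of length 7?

35

   n    0    1    2    3    4    5    6    7
r[n]    0    5   10   15   20   25   30   35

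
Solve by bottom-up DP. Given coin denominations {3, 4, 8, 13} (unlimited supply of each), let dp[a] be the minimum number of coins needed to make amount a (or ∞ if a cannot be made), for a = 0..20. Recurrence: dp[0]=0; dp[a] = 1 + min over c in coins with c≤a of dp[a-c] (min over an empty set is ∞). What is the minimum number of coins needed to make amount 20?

3

 a  0  1  2  3  4  5  6  7  8  9 10 11 12 13 14 15 16 17 18 19 20
dp  0  -  -  1  1  -  2  2  1  3  3  2  2  1  3  3  2  2  4  3  3
(- denotes ∞ / unreachable)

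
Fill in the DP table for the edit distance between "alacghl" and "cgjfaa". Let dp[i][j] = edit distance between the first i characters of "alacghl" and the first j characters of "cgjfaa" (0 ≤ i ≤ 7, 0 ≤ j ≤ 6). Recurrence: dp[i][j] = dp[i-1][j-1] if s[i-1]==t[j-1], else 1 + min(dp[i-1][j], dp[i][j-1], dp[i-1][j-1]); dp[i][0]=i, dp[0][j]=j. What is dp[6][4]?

   ''  c  g  j  f  a  a
''  0  1  2  3  4  5  6
 a  1  1  2  3  4  4  5
 l  2  2  2  3  4  5  5
 a  3  3  3  3  4  4  5
 c  4  3  4  4  4  5  5
 g  5  4  3  4  5  5  6
 h  6  5  4  4  5  6  6
 l  7  6  5  5  5  6  7

5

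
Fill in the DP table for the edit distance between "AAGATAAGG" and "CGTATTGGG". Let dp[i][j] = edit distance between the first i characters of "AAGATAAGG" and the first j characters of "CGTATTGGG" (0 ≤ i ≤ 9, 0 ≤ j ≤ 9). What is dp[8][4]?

   ''  C  G  T  A  T  T  G  G  G
''  0  1  2  3  4  5  6  7  8  9
 A  1  1  2  3  3  4  5  6  7  8
 A  2  2  2  3  3  4  5  6  7  8
 G  3  3  2  3  4  4  5  5  6  7
 A  4  4  3  3  3  4  5  6  6  7
 T  5  5  4  3  4  3  4  5  6  7
 A  6  6  5  4  3  4  4  5  6  7
 A  7  7  6  5  4  4  5  5  6  7
 G  8  8  7  6  5  5  5  5  5  6
 G  9  9  8  7  6  6  6  5  5  5

5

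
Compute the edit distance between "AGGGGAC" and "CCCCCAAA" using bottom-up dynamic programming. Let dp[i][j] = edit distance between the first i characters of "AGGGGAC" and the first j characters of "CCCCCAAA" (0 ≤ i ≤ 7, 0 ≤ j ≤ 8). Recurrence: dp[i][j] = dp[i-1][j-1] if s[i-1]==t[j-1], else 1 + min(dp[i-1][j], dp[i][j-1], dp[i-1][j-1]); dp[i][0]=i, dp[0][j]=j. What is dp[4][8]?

8

   ''  C  C  C  C  C  A  A  A
''  0  1  2  3  4  5  6  7  8
 A  1  1  2  3  4  5  5  6  7
 G  2  2  2  3  4  5  6  6  7
 G  3  3  3  3  4  5  6  7  7
 G  4  4  4  4  4  5  6  7  8
 G  5  5  5  5  5  5  6  7  8
 A  6  6  6  6  6  6  5  6  7
 C  7  6  6  6  6  6  6  6  7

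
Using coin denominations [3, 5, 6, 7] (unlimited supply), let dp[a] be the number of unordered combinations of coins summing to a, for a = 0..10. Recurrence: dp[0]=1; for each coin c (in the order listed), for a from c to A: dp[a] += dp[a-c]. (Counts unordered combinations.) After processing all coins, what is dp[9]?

2

after  coin     0     1     2     3     4     5     6     7     8     9    10
          3     1     0     0     1     0     0     1     0     0     1     0
          5     1     0     0     1     0     1     1     0     1     1     1
          6     1     0     0     1     0     1     2     0     1     2     1
          7     1     0     0     1     0     1     2     1     1     2     2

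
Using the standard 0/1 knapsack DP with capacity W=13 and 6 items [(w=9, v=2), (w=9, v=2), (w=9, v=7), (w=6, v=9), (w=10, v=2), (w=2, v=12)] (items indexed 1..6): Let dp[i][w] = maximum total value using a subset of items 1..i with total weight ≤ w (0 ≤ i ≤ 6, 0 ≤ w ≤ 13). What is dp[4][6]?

9

i\w   0   1   2   3   4   5   6   7   8   9  10  11  12  13
  0   0   0   0   0   0   0   0   0   0   0   0   0   0   0
  1   0   0   0   0   0   0   0   0   0   2   2   2   2   2
  2   0   0   0   0   0   0   0   0   0   2   2   2   2   2
  3   0   0   0   0   0   0   0   0   0   7   7   7   7   7
  4   0   0   0   0   0   0   9   9   9   9   9   9   9   9
  5   0   0   0   0   0   0   9   9   9   9   9   9   9   9
  6   0   0  12  12  12  12  12  12  21  21  21  21  21  21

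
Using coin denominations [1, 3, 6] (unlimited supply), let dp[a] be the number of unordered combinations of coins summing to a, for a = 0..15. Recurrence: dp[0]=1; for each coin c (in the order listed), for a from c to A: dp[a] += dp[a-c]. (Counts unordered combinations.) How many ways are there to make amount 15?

12

after  coin     0     1     2     3     4     5     6     7     8     9    10    11    12    13    14    15
          1     1     1     1     1     1     1     1     1     1     1     1     1     1     1     1     1
          3     1     1     1     2     2     2     3     3     3     4     4     4     5     5     5     6
          6     1     1     1     2     2     2     4     4     4     6     6     6     9     9     9    12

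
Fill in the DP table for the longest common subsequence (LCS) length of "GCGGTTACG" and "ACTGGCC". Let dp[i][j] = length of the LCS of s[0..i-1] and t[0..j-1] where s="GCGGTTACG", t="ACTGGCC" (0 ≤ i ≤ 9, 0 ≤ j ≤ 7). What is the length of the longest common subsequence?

   ''  A  C  T  G  G  C  C
''  0  0  0  0  0  0  0  0
 G  0  0  0  0  1  1  1  1
 C  0  0  1  1  1  1  2  2
 G  0  0  1  1  2  2  2  2
 G  0  0  1  1  2  3  3  3
 T  0  0  1  2  2  3  3  3
 T  0  0  1  2  2  3  3  3
 A  0  1  1  2  2  3  3  3
 C  0  1  2  2  2  3  4  4
 G  0  1  2  2  3  3  4  4

4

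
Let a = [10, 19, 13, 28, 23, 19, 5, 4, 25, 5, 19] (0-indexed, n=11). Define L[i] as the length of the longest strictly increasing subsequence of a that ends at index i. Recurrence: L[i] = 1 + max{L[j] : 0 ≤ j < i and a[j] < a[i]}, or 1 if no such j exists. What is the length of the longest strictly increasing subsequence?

4

   i    0    1    2    3    4    5    6    7    8    9   10
a[i]   10   19   13   28   23   19    5    4   25    5   19
L[i]    1    2    2    3    3    3    1    1    4    2    3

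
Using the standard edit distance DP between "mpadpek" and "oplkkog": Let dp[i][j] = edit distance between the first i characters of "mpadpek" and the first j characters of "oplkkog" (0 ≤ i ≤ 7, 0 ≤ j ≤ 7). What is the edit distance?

6

   ''  o  p  l  k  k  o  g
''  0  1  2  3  4  5  6  7
 m  1  1  2  3  4  5  6  7
 p  2  2  1  2  3  4  5  6
 a  3  3  2  2  3  4  5  6
 d  4  4  3  3  3  4  5  6
 p  5  5  4  4  4  4  5  6
 e  6  6  5  5  5  5  5  6
 k  7  7  6  6  5  5  6  6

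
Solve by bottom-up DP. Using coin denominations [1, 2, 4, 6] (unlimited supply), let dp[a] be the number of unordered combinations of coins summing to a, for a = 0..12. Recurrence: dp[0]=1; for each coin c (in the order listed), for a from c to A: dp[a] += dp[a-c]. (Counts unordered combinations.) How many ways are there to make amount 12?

after  coin     0     1     2     3     4     5     6     7     8     9    10    11    12
          1     1     1     1     1     1     1     1     1     1     1     1     1     1
          2     1     1     2     2     3     3     4     4     5     5     6     6     7
          4     1     1     2     2     4     4     6     6     9     9    12    12    16
          6     1     1     2     2     4     4     7     7    11    11    16    16    23

23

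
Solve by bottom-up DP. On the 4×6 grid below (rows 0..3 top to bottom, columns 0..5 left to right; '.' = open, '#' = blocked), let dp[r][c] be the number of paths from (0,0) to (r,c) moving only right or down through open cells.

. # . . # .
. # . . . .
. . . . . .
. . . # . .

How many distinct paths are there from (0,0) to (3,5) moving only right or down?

r\c   0   1   2   3   4   5
  0   1   0   0   0   0   0
  1   1   0   0   0   0   0
  2   1   1   1   1   1   1
  3   1   2   3   0   1   2

2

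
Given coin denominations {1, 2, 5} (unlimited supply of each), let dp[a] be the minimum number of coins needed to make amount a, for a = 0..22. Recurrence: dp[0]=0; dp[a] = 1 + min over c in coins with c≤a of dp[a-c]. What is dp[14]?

 a  0  1  2  3  4  5  6  7  8  9 10 11 12 13 14 15 16 17 18 19 20 21 22
dp  0  1  1  2  2  1  2  2  3  3  2  3  3  4  4  3  4  4  5  5  4  5  5

4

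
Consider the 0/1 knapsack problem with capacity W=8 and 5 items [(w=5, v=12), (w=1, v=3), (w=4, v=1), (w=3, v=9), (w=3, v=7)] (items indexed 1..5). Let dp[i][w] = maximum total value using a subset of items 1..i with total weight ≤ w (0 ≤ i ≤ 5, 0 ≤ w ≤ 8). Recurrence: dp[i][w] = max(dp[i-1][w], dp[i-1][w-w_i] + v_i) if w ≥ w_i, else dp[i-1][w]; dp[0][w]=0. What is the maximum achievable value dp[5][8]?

21

i\w   0   1   2   3   4   5   6   7   8
  0   0   0   0   0   0   0   0   0   0
  1   0   0   0   0   0  12  12  12  12
  2   0   3   3   3   3  12  15  15  15
  3   0   3   3   3   3  12  15  15  15
  4   0   3   3   9  12  12  15  15  21
  5   0   3   3   9  12  12  16  19  21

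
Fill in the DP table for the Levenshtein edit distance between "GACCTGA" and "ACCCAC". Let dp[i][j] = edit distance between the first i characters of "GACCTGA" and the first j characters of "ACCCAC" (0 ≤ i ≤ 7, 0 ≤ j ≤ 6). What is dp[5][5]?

   ''  A  C  C  C  A  C
''  0  1  2  3  4  5  6
 G  1  1  2  3  4  5  6
 A  2  1  2  3  4  4  5
 C  3  2  1  2  3  4  4
 C  4  3  2  1  2  3  4
 T  5  4  3  2  2  3  4
 G  6  5  4  3  3  3  4
 A  7  6  5  4  4  3  4

3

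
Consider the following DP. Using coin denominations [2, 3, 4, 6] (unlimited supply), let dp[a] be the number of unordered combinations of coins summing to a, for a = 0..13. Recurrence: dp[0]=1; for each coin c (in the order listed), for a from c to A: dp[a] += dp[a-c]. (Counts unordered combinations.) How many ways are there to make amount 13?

7

after  coin     0     1     2     3     4     5     6     7     8     9    10    11    12    13
          2     1     0     1     0     1     0     1     0     1     0     1     0     1     0
          3     1     0     1     1     1     1     2     1     2     2     2     2     3     2
          4     1     0     1     1     2     1     3     2     4     3     5     4     7     5
          6     1     0     1     1     2     1     4     2     5     4     7     5    11     7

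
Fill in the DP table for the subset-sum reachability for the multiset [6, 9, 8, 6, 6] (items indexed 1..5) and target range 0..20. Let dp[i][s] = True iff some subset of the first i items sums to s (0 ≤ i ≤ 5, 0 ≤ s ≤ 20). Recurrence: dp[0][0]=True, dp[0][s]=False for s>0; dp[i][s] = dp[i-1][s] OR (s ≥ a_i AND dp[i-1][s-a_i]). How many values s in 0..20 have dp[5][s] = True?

i\s   0   1   2   3   4   5   6   7   8   9  10  11  12  13  14  15  16  17  18  19  20
  0   T   F   F   F   F   F   F   F   F   F   F   F   F   F   F   F   F   F   F   F   F
  1   T   F   F   F   F   F   T   F   F   F   F   F   F   F   F   F   F   F   F   F   F
  2   T   F   F   F   F   F   T   F   F   T   F   F   F   F   F   T   F   F   F   F   F
  3   T   F   F   F   F   F   T   F   T   T   F   F   F   F   T   T   F   T   F   F   F
  4   T   F   F   F   F   F   T   F   T   T   F   F   T   F   T   T   F   T   F   F   T
  5   T   F   F   F   F   F   T   F   T   T   F   F   T   F   T   T   F   T   T   F   T

10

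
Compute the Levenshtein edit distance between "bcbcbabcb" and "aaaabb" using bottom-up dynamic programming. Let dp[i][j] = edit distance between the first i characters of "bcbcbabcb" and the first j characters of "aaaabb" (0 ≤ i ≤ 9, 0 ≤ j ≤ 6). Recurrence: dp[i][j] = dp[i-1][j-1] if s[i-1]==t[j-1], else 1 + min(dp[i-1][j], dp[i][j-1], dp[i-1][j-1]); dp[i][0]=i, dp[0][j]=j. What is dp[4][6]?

   ''  a  a  a  a  b  b
''  0  1  2  3  4  5  6
 b  1  1  2  3  4  4  5
 c  2  2  2  3  4  5  5
 b  3  3  3  3  4  4  5
 c  4  4  4  4  4  5  5
 b  5  5  5  5  5  4  5
 a  6  5  5  5  5  5  5
 b  7  6  6  6  6  5  5
 c  8  7  7  7  7  6  6
 b  9  8  8  8  8  7  6

5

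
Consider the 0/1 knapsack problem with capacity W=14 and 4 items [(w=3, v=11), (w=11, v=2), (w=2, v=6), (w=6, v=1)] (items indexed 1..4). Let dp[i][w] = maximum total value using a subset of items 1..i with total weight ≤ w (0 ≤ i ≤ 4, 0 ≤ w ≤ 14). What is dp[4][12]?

18

i\w   0   1   2   3   4   5   6   7   8   9  10  11  12  13  14
  0   0   0   0   0   0   0   0   0   0   0   0   0   0   0   0
  1   0   0   0  11  11  11  11  11  11  11  11  11  11  11  11
  2   0   0   0  11  11  11  11  11  11  11  11  11  11  11  13
  3   0   0   6  11  11  17  17  17  17  17  17  17  17  17  17
  4   0   0   6  11  11  17  17  17  17  17  17  18  18  18  18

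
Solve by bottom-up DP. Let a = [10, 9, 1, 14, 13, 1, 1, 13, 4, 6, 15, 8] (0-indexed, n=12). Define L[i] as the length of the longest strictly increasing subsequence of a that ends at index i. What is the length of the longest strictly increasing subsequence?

4

   i    0    1    2    3    4    5    6    7    8    9   10   11
a[i]   10    9    1   14   13    1    1   13    4    6   15    8
L[i]    1    1    1    2    2    1    1    2    2    3    4    4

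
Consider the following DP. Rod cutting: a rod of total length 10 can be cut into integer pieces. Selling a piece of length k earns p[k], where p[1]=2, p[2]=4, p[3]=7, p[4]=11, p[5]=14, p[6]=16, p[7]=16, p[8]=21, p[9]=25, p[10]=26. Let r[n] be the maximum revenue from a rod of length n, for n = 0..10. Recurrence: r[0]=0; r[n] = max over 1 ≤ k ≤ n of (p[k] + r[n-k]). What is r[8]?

   n    0    1    2    3    4    5    6    7    8    9   10
r[n]    0    2    4    7   11   14   16   18   22   25   28

22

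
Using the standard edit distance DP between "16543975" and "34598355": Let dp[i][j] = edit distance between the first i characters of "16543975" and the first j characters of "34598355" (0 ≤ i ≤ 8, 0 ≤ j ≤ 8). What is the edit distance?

6

   ''  3  4  5  9  8  3  5  5
''  0  1  2  3  4  5  6  7  8
 1  1  1  2  3  4  5  6  7  8
 6  2  2  2  3  4  5  6  7  8
 5  3  3  3  2  3  4  5  6  7
 4  4  4  3  3  3  4  5  6  7
 3  5  4  4  4  4  4  4  5  6
 9  6  5  5  5  4  5  5  5  6
 7  7  6  6  6  5  5  6  6  6
 5  8  7  7  6  6  6  6  6  6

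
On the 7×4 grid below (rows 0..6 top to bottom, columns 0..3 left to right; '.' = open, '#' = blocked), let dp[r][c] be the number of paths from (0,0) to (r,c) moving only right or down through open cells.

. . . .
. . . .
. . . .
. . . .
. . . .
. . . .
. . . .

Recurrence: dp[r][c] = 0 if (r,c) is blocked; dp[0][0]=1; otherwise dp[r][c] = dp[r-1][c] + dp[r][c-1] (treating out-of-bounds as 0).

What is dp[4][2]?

r\c   0   1   2   3
  0   1   1   1   1
  1   1   2   3   4
  2   1   3   6  10
  3   1   4  10  20
  4   1   5  15  35
  5   1   6  21  56
  6   1   7  28  84

15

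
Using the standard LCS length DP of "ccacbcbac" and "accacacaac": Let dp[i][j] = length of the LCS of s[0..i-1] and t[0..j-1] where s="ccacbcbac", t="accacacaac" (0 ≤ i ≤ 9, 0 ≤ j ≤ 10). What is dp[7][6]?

   ''  a  c  c  a  c  a  c  a  a  c
''  0  0  0  0  0  0  0  0  0  0  0
 c  0  0  1  1  1  1  1  1  1  1  1
 c  0  0  1  2  2  2  2  2  2  2  2
 a  0  1  1  2  3  3  3  3  3  3  3
 c  0  1  2  2  3  4  4  4  4  4  4
 b  0  1  2  2  3  4  4  4  4  4  4
 c  0  1  2  3  3  4  4  5  5  5  5
 b  0  1  2  3  3  4  4  5  5  5  5
 a  0  1  2  3  4  4  5  5  6  6  6
 c  0  1  2  3  4  5  5  6  6  6  7

4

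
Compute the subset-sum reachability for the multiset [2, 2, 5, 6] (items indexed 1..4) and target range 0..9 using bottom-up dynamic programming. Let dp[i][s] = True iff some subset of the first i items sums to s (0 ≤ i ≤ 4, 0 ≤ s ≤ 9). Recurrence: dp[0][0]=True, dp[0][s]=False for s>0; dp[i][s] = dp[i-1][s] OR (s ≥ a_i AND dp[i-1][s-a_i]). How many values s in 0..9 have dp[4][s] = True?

8

i\s   0   1   2   3   4   5   6   7   8   9
  0   T   F   F   F   F   F   F   F   F   F
  1   T   F   T   F   F   F   F   F   F   F
  2   T   F   T   F   T   F   F   F   F   F
  3   T   F   T   F   T   T   F   T   F   T
  4   T   F   T   F   T   T   T   T   T   T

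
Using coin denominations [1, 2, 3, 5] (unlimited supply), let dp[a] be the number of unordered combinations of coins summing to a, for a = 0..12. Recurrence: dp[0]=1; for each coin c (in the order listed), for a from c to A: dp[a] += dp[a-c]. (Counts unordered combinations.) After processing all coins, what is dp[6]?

8

after  coin     0     1     2     3     4     5     6     7     8     9    10    11    12
          1     1     1     1     1     1     1     1     1     1     1     1     1     1
          2     1     1     2     2     3     3     4     4     5     5     6     6     7
          3     1     1     2     3     4     5     7     8    10    12    14    16    19
          5     1     1     2     3     4     6     8    10    13    16    20    24    29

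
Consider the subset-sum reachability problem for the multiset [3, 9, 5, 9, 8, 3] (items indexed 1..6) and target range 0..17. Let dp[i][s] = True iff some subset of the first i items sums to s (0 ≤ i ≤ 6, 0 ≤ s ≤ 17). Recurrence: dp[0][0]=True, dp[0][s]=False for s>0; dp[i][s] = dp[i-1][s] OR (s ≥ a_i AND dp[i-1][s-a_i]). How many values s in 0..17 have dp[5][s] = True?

11

i\s   0   1   2   3   4   5   6   7   8   9  10  11  12  13  14  15  16  17
  0   T   F   F   F   F   F   F   F   F   F   F   F   F   F   F   F   F   F
  1   T   F   F   T   F   F   F   F   F   F   F   F   F   F   F   F   F   F
  2   T   F   F   T   F   F   F   F   F   T   F   F   T   F   F   F   F   F
  3   T   F   F   T   F   T   F   F   T   T   F   F   T   F   T   F   F   T
  4   T   F   F   T   F   T   F   F   T   T   F   F   T   F   T   F   F   T
  5   T   F   F   T   F   T   F   F   T   T   F   T   T   T   T   F   T   T
  6   T   F   F   T   F   T   T   F   T   T   F   T   T   T   T   T   T   T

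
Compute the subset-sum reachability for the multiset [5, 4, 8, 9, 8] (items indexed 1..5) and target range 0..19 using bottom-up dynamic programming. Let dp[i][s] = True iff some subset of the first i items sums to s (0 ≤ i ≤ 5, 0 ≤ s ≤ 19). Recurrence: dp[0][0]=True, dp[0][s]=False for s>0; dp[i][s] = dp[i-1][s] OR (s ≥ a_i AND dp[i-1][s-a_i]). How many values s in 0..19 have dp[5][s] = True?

i\s   0   1   2   3   4   5   6   7   8   9  10  11  12  13  14  15  16  17  18  19
  0   T   F   F   F   F   F   F   F   F   F   F   F   F   F   F   F   F   F   F   F
  1   T   F   F   F   F   T   F   F   F   F   F   F   F   F   F   F   F   F   F   F
  2   T   F   F   F   T   T   F   F   F   T   F   F   F   F   F   F   F   F   F   F
  3   T   F   F   F   T   T   F   F   T   T   F   F   T   T   F   F   F   T   F   F
  4   T   F   F   F   T   T   F   F   T   T   F   F   T   T   T   F   F   T   T   F
  5   T   F   F   F   T   T   F   F   T   T   F   F   T   T   T   F   T   T   T   F

11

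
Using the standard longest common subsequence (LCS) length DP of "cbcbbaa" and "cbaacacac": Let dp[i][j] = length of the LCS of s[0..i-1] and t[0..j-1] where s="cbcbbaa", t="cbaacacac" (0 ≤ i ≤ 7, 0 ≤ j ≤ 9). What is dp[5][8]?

3

   ''  c  b  a  a  c  a  c  a  c
''  0  0  0  0  0  0  0  0  0  0
 c  0  1  1  1  1  1  1  1  1  1
 b  0  1  2  2  2  2  2  2  2  2
 c  0  1  2  2  2  3  3  3  3  3
 b  0  1  2  2  2  3  3  3  3  3
 b  0  1  2  2  2  3  3  3  3  3
 a  0  1  2  3  3  3  4  4  4  4
 a  0  1  2  3  4  4  4  4  5  5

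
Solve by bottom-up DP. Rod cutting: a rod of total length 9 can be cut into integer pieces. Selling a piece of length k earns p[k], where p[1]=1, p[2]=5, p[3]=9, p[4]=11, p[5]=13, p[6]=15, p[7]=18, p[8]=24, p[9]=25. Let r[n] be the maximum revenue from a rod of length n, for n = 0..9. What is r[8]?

   n    0    1    2    3    4    5    6    7    8    9
r[n]    0    1    5    9   11   14   18   20   24   27

24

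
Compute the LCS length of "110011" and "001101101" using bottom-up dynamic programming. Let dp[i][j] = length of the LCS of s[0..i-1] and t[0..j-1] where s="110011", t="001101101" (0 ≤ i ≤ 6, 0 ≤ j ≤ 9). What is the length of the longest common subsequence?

   ''  0  0  1  1  0  1  1  0  1
''  0  0  0  0  0  0  0  0  0  0
 1  0  0  0  1  1  1  1  1  1  1
 1  0  0  0  1  2  2  2  2  2  2
 0  0  1  1  1  2  3  3  3  3  3
 0  0  1  2  2  2  3  3  3  4  4
 1  0  1  2  3  3  3  4  4  4  5
 1  0  1  2  3  4  4  4  5  5  5

5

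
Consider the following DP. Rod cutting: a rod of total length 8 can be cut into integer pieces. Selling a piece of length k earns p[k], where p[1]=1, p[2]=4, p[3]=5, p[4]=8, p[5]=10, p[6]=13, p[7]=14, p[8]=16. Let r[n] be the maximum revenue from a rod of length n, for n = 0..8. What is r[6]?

13

   n    0    1    2    3    4    5    6    7    8
r[n]    0    1    4    5    8   10   13   14   17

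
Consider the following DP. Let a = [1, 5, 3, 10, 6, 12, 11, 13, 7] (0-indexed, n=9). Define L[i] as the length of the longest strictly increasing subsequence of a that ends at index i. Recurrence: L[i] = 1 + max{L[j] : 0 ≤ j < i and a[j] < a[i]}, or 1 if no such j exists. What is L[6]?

4

   i    0    1    2    3    4    5    6    7    8
a[i]    1    5    3   10    6   12   11   13    7
L[i]    1    2    2    3    3    4    4    5    4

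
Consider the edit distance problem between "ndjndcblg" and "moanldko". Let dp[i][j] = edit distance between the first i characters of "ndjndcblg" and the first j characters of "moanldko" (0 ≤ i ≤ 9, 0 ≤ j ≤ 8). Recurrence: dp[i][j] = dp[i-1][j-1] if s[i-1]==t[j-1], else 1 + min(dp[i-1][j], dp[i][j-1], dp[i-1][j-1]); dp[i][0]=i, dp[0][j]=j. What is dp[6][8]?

6

   ''  m  o  a  n  l  d  k  o
''  0  1  2  3  4  5  6  7  8
 n  1  1  2  3  3  4  5  6  7
 d  2  2  2  3  4  4  4  5  6
 j  3  3  3  3  4  5  5  5  6
 n  4  4  4  4  3  4  5  6  6
 d  5  5  5  5  4  4  4  5  6
 c  6  6  6  6  5  5  5  5  6
 b  7  7  7  7  6  6  6  6  6
 l  8  8  8  8  7  6  7  7  7
 g  9  9  9  9  8  7  7  8  8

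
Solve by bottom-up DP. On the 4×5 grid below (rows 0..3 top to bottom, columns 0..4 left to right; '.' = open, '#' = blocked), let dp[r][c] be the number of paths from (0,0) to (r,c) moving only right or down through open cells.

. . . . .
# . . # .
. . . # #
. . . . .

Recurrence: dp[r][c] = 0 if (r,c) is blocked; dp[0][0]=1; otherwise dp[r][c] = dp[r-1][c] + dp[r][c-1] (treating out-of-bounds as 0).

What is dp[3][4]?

r\c   0   1   2   3   4
  0   1   1   1   1   1
  1   0   1   2   0   1
  2   0   1   3   0   0
  3   0   1   4   4   4

4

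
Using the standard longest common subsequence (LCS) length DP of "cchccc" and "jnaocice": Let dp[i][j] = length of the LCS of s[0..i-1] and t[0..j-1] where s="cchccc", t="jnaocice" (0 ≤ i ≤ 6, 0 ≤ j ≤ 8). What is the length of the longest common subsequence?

   ''  j  n  a  o  c  i  c  e
''  0  0  0  0  0  0  0  0  0
 c  0  0  0  0  0  1  1  1  1
 c  0  0  0  0  0  1  1  2  2
 h  0  0  0  0  0  1  1  2  2
 c  0  0  0  0  0  1  1  2  2
 c  0  0  0  0  0  1  1  2  2
 c  0  0  0  0  0  1  1  2  2

2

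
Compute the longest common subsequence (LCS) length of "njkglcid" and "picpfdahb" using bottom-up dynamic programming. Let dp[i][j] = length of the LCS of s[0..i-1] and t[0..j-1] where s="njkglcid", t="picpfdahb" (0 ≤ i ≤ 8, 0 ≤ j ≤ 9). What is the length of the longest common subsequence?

2

   ''  p  i  c  p  f  d  a  h  b
''  0  0  0  0  0  0  0  0  0  0
 n  0  0  0  0  0  0  0  0  0  0
 j  0  0  0  0  0  0  0  0  0  0
 k  0  0  0  0  0  0  0  0  0  0
 g  0  0  0  0  0  0  0  0  0  0
 l  0  0  0  0  0  0  0  0  0  0
 c  0  0  0  1  1  1  1  1  1  1
 i  0  0  1  1  1  1  1  1  1  1
 d  0  0  1  1  1  1  2  2  2  2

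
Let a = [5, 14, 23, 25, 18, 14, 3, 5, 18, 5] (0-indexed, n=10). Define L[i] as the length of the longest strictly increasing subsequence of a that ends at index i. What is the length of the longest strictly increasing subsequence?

   i    0    1    2    3    4    5    6    7    8    9
a[i]    5   14   23   25   18   14    3    5   18    5
L[i]    1    2    3    4    3    2    1    2    3    2

4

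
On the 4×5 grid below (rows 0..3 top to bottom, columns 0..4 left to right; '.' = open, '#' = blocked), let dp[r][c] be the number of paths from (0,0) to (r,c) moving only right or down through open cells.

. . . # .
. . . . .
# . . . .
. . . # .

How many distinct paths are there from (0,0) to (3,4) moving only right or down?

11

r\c   0   1   2   3   4
  0   1   1   1   0   0
  1   1   2   3   3   3
  2   0   2   5   8  11
  3   0   2   7   0  11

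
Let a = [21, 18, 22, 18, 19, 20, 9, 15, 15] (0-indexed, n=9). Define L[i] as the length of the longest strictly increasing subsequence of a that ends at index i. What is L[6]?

   i    0    1    2    3    4    5    6    7    8
a[i]   21   18   22   18   19   20    9   15   15
L[i]    1    1    2    1    2    3    1    2    2

1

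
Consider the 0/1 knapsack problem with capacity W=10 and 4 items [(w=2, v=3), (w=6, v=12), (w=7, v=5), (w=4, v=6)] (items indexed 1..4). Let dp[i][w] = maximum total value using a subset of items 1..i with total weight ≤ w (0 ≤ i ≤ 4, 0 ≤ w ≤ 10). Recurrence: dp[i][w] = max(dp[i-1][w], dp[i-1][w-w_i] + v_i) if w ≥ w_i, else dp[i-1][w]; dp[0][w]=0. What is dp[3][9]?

i\w   0   1   2   3   4   5   6   7   8   9  10
  0   0   0   0   0   0   0   0   0   0   0   0
  1   0   0   3   3   3   3   3   3   3   3   3
  2   0   0   3   3   3   3  12  12  15  15  15
  3   0   0   3   3   3   3  12  12  15  15  15
  4   0   0   3   3   6   6  12  12  15  15  18

15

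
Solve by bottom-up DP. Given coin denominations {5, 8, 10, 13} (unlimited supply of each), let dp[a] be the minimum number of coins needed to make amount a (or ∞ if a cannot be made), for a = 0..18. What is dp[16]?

 a  0  1  2  3  4  5  6  7  8  9 10 11 12 13 14 15 16 17 18
dp  0  -  -  -  -  1  -  -  1  -  1  -  -  1  -  2  2  -  2
(- denotes ∞ / unreachable)

2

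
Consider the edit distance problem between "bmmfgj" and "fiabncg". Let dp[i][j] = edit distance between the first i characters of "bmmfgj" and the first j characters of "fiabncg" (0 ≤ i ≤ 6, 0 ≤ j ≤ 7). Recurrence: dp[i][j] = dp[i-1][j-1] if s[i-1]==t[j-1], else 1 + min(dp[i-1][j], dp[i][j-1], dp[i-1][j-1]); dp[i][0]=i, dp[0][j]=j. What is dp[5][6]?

6

   ''  f  i  a  b  n  c  g
''  0  1  2  3  4  5  6  7
 b  1  1  2  3  3  4  5  6
 m  2  2  2  3  4  4  5  6
 m  3  3  3  3  4  5  5  6
 f  4  3  4  4  4  5  6  6
 g  5  4  4  5  5  5  6  6
 j  6  5  5  5  6  6  6  7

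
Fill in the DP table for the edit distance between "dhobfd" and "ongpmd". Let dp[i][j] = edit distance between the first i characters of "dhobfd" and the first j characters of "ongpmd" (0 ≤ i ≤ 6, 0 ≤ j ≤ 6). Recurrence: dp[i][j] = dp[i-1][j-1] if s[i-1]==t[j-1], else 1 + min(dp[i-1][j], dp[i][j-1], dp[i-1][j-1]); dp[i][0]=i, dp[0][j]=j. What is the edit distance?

5

   ''  o  n  g  p  m  d
''  0  1  2  3  4  5  6
 d  1  1  2  3  4  5  5
 h  2  2  2  3  4  5  6
 o  3  2  3  3  4  5  6
 b  4  3  3  4  4  5  6
 f  5  4  4  4  5  5  6
 d  6  5  5  5  5  6  5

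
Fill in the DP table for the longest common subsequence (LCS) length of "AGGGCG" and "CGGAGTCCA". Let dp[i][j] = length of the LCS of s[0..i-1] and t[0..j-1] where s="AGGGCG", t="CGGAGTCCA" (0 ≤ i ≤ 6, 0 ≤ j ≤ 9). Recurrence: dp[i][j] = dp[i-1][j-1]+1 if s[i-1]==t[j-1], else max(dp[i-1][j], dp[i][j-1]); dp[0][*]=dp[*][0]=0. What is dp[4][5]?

   ''  C  G  G  A  G  T  C  C  A
''  0  0  0  0  0  0  0  0  0  0
 A  0  0  0  0  1  1  1  1  1  1
 G  0  0  1  1  1  2  2  2  2  2
 G  0  0  1  2  2  2  2  2  2  2
 G  0  0  1  2  2  3  3  3  3  3
 C  0  1  1  2  2  3  3  4  4  4
 G  0  1  2  2  2  3  3  4  4  4

3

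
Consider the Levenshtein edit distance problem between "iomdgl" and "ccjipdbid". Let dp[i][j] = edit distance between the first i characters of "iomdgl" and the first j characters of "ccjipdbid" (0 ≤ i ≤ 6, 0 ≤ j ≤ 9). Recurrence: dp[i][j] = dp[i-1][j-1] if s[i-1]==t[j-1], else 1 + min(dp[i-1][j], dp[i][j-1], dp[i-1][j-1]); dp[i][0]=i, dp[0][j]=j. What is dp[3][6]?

5

   ''  c  c  j  i  p  d  b  i  d
''  0  1  2  3  4  5  6  7  8  9
 i  1  1  2  3  3  4  5  6  7  8
 o  2  2  2  3  4  4  5  6  7  8
 m  3  3  3  3  4  5  5  6  7  8
 d  4  4  4  4  4  5  5  6  7  7
 g  5  5  5  5  5  5  6  6  7  8
 l  6  6  6  6  6  6  6  7  7  8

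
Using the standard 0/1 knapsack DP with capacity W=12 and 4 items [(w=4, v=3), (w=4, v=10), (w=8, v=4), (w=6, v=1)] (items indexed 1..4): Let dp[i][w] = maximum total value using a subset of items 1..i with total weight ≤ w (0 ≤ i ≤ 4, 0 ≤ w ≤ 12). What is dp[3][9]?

i\w   0   1   2   3   4   5   6   7   8   9  10  11  12
  0   0   0   0   0   0   0   0   0   0   0   0   0   0
  1   0   0   0   0   3   3   3   3   3   3   3   3   3
  2   0   0   0   0  10  10  10  10  13  13  13  13  13
  3   0   0   0   0  10  10  10  10  13  13  13  13  14
  4   0   0   0   0  10  10  10  10  13  13  13  13  14

13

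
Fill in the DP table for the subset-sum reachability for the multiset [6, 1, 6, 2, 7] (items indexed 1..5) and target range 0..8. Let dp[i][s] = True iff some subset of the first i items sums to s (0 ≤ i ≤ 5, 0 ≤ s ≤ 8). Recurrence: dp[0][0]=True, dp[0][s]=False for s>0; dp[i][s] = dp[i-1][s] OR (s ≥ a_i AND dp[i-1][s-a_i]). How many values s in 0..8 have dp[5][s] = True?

7

i\s   0   1   2   3   4   5   6   7   8
  0   T   F   F   F   F   F   F   F   F
  1   T   F   F   F   F   F   T   F   F
  2   T   T   F   F   F   F   T   T   F
  3   T   T   F   F   F   F   T   T   F
  4   T   T   T   T   F   F   T   T   T
  5   T   T   T   T   F   F   T   T   T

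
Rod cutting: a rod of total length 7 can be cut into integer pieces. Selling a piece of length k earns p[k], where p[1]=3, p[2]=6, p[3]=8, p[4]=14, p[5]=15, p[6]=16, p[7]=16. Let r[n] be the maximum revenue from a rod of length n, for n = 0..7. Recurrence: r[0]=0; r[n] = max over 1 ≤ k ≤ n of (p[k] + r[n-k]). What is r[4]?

14

   n    0    1    2    3    4    5    6    7
r[n]    0    3    6    9   14   17   20   23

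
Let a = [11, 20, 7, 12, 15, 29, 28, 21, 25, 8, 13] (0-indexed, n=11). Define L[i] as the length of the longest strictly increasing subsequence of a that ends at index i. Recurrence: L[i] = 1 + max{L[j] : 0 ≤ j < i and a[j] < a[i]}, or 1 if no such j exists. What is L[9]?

2

   i    0    1    2    3    4    5    6    7    8    9   10
a[i]   11   20    7   12   15   29   28   21   25    8   13
L[i]    1    2    1    2    3    4    4    4    5    2    3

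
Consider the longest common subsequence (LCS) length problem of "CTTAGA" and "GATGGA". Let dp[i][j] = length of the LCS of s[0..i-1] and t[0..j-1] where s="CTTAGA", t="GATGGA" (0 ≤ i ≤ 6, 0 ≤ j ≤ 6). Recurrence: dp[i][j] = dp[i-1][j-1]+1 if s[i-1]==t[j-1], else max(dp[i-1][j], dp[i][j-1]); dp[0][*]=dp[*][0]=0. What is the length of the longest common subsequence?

   ''  G  A  T  G  G  A
''  0  0  0  0  0  0  0
 C  0  0  0  0  0  0  0
 T  0  0  0  1  1  1  1
 T  0  0  0  1  1  1  1
 A  0  0  1  1  1  1  2
 G  0  1  1  1  2  2  2
 A  0  1  2  2  2  2  3

3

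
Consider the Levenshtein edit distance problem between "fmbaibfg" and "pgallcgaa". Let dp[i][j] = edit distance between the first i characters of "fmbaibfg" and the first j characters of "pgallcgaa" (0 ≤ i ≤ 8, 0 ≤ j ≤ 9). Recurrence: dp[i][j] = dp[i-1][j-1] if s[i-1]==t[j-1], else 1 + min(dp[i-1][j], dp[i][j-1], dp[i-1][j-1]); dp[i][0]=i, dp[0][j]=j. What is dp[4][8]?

7

   ''  p  g  a  l  l  c  g  a  a
''  0  1  2  3  4  5  6  7  8  9
 f  1  1  2  3  4  5  6  7  8  9
 m  2  2  2  3  4  5  6  7  8  9
 b  3  3  3  3  4  5  6  7  8  9
 a  4  4  4  3  4  5  6  7  7  8
 i  5  5  5  4  4  5  6  7  8  8
 b  6  6  6  5  5  5  6  7  8  9
 f  7  7  7  6  6  6  6  7  8  9
 g  8  8  7  7  7  7  7  6  7  8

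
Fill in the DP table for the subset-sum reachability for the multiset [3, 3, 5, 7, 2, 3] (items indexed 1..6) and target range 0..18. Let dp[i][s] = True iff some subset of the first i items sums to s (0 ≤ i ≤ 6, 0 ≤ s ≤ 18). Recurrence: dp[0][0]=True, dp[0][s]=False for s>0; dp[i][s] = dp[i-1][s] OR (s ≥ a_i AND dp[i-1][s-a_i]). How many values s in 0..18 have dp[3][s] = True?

i\s   0   1   2   3   4   5   6   7   8   9  10  11  12  13  14  15  16  17  18
  0   T   F   F   F   F   F   F   F   F   F   F   F   F   F   F   F   F   F   F
  1   T   F   F   T   F   F   F   F   F   F   F   F   F   F   F   F   F   F   F
  2   T   F   F   T   F   F   T   F   F   F   F   F   F   F   F   F   F   F   F
  3   T   F   F   T   F   T   T   F   T   F   F   T   F   F   F   F   F   F   F
  4   T   F   F   T   F   T   T   T   T   F   T   T   T   T   F   T   F   F   T
  5   T   F   T   T   F   T   T   T   T   T   T   T   T   T   T   T   F   T   T
  6   T   F   T   T   F   T   T   T   T   T   T   T   T   T   T   T   T   T   T

6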